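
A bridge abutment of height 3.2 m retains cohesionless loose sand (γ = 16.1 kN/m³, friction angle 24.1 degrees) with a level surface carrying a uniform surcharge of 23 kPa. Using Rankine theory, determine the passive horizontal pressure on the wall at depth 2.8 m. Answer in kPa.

K_p = (1 + sin φ)/(1 − sin φ) = 2.380.
σ_v = γz + q = 16.1 × 2.8 + 23 = 68.08 kPa.
σ_h = K_p σ_v = 2.380 × 68.08 = 162.0 kPa.

162 kPa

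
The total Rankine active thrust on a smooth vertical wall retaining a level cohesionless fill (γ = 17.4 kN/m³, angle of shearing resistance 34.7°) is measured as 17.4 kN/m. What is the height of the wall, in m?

K_a = 0.2745. P_a = ½ K_a γ H² ⇒ H = √(2P_a/(K_a γ)).
H = √(2×17.4/(0.2745×17.4)) = 2.699 m.

2.70 m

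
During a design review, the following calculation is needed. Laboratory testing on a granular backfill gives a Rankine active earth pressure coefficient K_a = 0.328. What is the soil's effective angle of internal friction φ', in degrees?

K_a = tan²(45° − φ/2) ⇒ 45° − φ/2 = arctan(√0.328) = 29.80°.
φ = 2(45° − 29.80°) = 30.40°.

30.4°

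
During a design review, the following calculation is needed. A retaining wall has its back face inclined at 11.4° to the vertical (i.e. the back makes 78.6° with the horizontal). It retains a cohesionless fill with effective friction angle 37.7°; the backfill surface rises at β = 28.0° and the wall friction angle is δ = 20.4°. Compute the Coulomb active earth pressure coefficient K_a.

0.489

K_a = sin²(α+φ) / [sin²α · sin(α−δ) · (1 + √{sin(φ+δ)sin(φ−β) / (sin(α−δ)sin(α+β))})²].
With α = 78.6°, φ = 37.7°, δ = 20.4°, β = 28.0°: K_a = 0.4887.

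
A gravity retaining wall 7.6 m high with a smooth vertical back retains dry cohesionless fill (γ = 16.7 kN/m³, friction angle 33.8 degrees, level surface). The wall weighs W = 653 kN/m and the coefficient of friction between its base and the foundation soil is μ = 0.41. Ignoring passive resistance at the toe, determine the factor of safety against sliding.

1.95

K_a = tan²(45° − 33.8°/2) = 0.2851.
P_a = ½K_aγH² = 0.5×0.2851×16.7×7.6² = 137.5 kN/m, acting at H/3 = 2.533 m above the base.
FS_sliding = μW / P_a = 0.41×653 / 137.5 = 1.947.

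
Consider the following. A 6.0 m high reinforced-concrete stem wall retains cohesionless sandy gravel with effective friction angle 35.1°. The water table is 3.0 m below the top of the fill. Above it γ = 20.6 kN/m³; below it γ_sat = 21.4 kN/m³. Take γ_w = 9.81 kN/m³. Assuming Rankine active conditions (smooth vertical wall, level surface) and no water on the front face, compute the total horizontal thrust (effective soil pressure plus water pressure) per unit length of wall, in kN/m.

133 kN/m

K_a = tan²(45° − φ/2) = 0.2698.
γ' = 21.4 − 9.81 = 11.59 kN/m³. Depth below WT = 3.0 m.
σ'_h at WT = K_a γ d_w = 16.68 kPa; at base = 16.68 + K_a γ' × 3.0 = 26.06 kPa.
P₁ (0–3.0 m) = ½×16.68×3.0 = 25.01. P₂ (3.0–6.0 m) = ½(16.68+26.06)×3.0 = 64.10.
P_w = ½ γ_w h₂² = 0.5×9.81×3.0² = 44.14. Total = 25.01+64.10+44.14 = 133.3 kN/m.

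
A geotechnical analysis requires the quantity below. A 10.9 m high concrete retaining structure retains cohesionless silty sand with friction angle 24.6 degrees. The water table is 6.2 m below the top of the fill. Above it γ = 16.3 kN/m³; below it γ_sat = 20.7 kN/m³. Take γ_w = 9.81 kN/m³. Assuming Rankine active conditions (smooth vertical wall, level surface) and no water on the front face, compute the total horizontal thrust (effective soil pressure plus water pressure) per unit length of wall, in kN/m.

483 kN/m

K_a = tan²(45° − φ/2) = 0.4121.
γ' = 20.7 − 9.81 = 10.89 kN/m³. Depth below WT = 4.7 m.
σ'_h at WT = K_a γ d_w = 41.65 kPa; at base = 41.65 + K_a γ' × 4.7 = 62.75 kPa.
P₁ (0–6.2 m) = ½×41.65×6.2 = 129.1. P₂ (6.2–10.9 m) = ½(41.65+62.75)×4.7 = 245.3.
P_w = ½ γ_w h₂² = 0.5×9.81×4.7² = 108.4. Total = 129.1+245.3+108.4 = 482.8 kN/m.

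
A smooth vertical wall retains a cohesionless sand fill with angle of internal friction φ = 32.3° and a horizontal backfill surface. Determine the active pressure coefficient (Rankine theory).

0.303

K_a = (1 − sin φ)/(1 + sin φ) = (1 − sin 32.3°)/(1 + sin 32.3°) = 0.3035.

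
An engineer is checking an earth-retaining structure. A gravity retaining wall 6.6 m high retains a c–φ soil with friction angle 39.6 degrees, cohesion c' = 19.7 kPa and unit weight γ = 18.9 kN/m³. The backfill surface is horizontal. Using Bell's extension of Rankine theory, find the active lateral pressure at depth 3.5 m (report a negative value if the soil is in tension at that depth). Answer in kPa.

K_a = (1 − sin φ)/(1 + sin φ) = 0.2214.
σ_a = K_a γ z − 2c√K_a = 0.2214×18.9×3.5 − 2×19.7×0.4706 = -3.893 kPa.

-3.89 kPa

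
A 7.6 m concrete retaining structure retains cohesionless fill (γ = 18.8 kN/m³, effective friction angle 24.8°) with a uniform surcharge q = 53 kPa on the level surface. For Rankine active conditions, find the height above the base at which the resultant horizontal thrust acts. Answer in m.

3.07 m

K_a = 0.4090.
Triangular part P₁ = ½K_aγH² = 222.1 at H/3 = 2.533 m; rectangular part P₂ = K_a q H = 164.7 at H/2 = 3.800 m.
ȳ = (P₁·2.533 + P₂·3.800)/(P₁+P₂) = 3.073 m.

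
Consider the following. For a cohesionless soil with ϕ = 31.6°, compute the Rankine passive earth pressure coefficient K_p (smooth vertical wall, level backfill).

K_p = (1 + sin φ)/(1 − sin φ) = tan²(45° + 31.6°/2) = 3.202.

3.20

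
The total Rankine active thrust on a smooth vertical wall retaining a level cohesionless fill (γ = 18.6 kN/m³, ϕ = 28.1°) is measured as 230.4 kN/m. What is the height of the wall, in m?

K_a = 0.3596. P_a = ½ K_a γ H² ⇒ H = √(2P_a/(K_a γ)).
H = √(2×230.4/(0.3596×18.6)) = 8.300 m.

8.30 m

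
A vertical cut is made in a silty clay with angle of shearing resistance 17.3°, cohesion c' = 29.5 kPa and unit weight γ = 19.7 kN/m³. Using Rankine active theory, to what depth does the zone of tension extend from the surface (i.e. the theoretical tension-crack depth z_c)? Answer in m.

K_a = tan²(45° − 17.3°/2) = 0.5416; √K_a = 0.7359.
The active pressure is zero where K_a γ z = 2c√K_a, so z_c = 2c/(γ√K_a) = 2×29.5/(19.7×0.7359) = 4.070 m.

4.07 m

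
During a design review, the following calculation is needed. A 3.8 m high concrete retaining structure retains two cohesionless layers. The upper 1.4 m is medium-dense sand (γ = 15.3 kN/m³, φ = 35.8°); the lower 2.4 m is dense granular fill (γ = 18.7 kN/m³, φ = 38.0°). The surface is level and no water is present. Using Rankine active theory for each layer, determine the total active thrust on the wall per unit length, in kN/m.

29.0 kN/m

K_a1 = tan²(45°−35.8°/2) = 0.2619; K_a2 = tan²(45°−38.0°/2) = 0.2379.
Layer 1: σ at base = K_a1 γ₁ h₁ = 5.609 kPa; P₁ = ½×5.609×1.4 = 3.926.
Layer 2: σ_v at top = γ₁h₁ = 21.42; σ_h top = K_a2×21.42 = 5.095; σ_h base = K_a2×(21.42+18.7×2.4) = 15.77.
P₂ = ½(5.095+15.77)×2.4 = 25.04. Total P_a = 3.926+25.04 = 28.97 kN/m.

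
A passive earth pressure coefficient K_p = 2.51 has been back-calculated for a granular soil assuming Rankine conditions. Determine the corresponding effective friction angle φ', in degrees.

25.5°

K_p = (1+sin φ)/(1−sin φ) ⇒ sin φ = (K_p − 1)/(K_p + 1) = 0.4302.
φ = arcsin(0.4302) = 25.48°.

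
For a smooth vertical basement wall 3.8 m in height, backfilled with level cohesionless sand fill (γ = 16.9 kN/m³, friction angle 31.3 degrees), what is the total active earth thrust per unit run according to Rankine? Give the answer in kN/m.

38.6 kN/m

K_a = tan²(45° − φ/2) = 0.3162.
P_a = ½ K_a γ H² = 0.5 × 0.3162 × 16.9 × 3.8² = 38.58 kN/m.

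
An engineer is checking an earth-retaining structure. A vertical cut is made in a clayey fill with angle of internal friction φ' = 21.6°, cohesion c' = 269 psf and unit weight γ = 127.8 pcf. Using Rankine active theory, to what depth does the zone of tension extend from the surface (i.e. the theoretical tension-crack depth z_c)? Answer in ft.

K_a = tan²(45° − 21.6°/2) = 0.4619; √K_a = 0.6796.
The active pressure is zero where K_a γ z = 2c√K_a, so z_c = 2c/(γ√K_a) = 2×269/(127.8×0.6796) = 6.194 ft.

6.19 ft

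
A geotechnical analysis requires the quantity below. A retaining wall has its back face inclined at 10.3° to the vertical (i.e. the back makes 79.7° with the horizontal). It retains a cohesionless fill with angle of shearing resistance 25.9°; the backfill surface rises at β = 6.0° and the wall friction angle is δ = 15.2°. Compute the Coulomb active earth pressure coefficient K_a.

K_a = sin²(α+φ) / [sin²α · sin(α−δ) · (1 + √{sin(φ+δ)sin(φ−β) / (sin(α−δ)sin(α+β))})²].
With α = 79.7°, φ = 25.9°, δ = 15.2°, β = 6.0°: K_a = 0.4728.

0.473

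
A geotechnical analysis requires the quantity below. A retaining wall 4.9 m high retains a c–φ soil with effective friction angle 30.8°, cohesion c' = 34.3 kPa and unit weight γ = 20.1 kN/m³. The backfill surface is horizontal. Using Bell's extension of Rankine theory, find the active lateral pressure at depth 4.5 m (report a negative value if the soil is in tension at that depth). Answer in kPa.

-9.78 kPa

K_a = (1 − sin φ)/(1 + sin φ) = 0.3227.
σ_a = K_a γ z − 2c√K_a = 0.3227×20.1×4.5 − 2×34.3×0.5681 = -9.781 kPa.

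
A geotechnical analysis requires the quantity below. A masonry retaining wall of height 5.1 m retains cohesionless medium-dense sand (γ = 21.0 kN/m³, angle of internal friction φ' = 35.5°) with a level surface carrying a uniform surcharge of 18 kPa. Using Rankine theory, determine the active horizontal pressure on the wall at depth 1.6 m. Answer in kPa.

13.7 kPa

K_a = (1 − sin φ)/(1 + sin φ) = 0.2653.
σ_v = γz + q = 21.0 × 1.6 + 18 = 51.60 kPa.
σ_h = K_a σ_v = 0.2653 × 51.60 = 13.69 kPa.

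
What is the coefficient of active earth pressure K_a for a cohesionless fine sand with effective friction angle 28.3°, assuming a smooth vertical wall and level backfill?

K_a = (1 − sin φ)/(1 + sin φ) = (1 − sin 28.3°)/(1 + sin 28.3°) = 0.3568.

0.357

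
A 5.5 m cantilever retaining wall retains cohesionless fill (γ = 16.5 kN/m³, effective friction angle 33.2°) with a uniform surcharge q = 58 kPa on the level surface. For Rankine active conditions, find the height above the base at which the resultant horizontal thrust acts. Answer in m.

2.35 m

K_a = 0.2924.
Triangular part P₁ = ½K_aγH² = 72.96 at H/3 = 1.833 m; rectangular part P₂ = K_a q H = 93.26 at H/2 = 2.750 m.
ȳ = (P₁·1.833 + P₂·2.750)/(P₁+P₂) = 2.348 m.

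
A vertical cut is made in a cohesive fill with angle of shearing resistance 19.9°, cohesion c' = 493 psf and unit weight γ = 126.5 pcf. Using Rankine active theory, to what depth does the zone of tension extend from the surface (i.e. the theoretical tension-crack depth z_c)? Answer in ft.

K_a = tan²(45° − 19.9°/2) = 0.4921; √K_a = 0.7015.
The active pressure is zero where K_a γ z = 2c√K_a, so z_c = 2c/(γ√K_a) = 2×493/(126.5×0.7015) = 11.11 ft.

11.1 ft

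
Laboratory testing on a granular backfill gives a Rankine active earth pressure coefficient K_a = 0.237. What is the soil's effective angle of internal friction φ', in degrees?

K_a = tan²(45° − φ/2) ⇒ 45° − φ/2 = arctan(√0.237) = 25.96°.
φ = 2(45° − 25.96°) = 38.08°.

38.1°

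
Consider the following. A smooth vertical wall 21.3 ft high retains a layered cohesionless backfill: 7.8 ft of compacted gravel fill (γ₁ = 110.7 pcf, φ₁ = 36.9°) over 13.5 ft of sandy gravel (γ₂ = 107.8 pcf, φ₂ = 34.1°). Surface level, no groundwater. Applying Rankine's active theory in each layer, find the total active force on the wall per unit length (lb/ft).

6890 lb/ft

K_a1 = tan²(45°−36.9°/2) = 0.2497; K_a2 = tan²(45°−34.1°/2) = 0.2815.
Layer 1: σ at base = K_a1 γ₁ h₁ = 215.6 psf; P₁ = ½×215.6×7.8 = 840.8.
Layer 2: σ_v at top = γ₁h₁ = 863.5; σ_h top = K_a2×863.5 = 243.1; σ_h base = K_a2×(863.5+107.8×13.5) = 652.8.
P₂ = ½(243.1+652.8)×13.5 = 6047. Total P_a = 840.8+6047 = 6888 lb/ft.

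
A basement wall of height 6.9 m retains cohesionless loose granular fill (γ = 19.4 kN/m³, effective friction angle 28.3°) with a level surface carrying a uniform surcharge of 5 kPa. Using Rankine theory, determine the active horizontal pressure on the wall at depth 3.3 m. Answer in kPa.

K_a = (1 − sin φ)/(1 + sin φ) = 0.3568.
σ_v = γz + q = 19.4 × 3.3 + 5 = 69.02 kPa.
σ_h = K_a σ_v = 0.3568 × 69.02 = 24.62 kPa.

24.6 kPa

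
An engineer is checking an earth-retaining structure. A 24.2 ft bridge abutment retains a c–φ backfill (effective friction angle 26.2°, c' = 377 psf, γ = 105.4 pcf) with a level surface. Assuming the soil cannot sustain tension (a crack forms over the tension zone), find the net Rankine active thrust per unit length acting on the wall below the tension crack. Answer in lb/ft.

3300 lb/ft

K_a = 0.3874; √K_a = 0.6224.
Tension-crack depth z_c = 2c/(γ√K_a) = 2×377/(105.4×0.6224) = 11.49 ft.
σ_a at base = K_a γ H − 2c√K_a = 0.3874×105.4×24.2 − 2×377×0.6224 = 518.9 psf.
P_a = ½ × 518.9 × (H − z_c) = 0.5×518.9×12.71 = 3297 lb/ft.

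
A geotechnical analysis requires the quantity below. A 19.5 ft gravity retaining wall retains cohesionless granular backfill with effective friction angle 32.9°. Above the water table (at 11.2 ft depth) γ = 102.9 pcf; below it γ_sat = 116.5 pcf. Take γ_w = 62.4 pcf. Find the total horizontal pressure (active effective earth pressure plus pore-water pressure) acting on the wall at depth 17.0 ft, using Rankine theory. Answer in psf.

796 psf

K_a = (1 − sin φ)/(1 + sin φ) = 0.2960.
γ' = 116.5 − 62.4 = 54.10 pcf.
Effective vertical stress at 17.0 ft: σ'_v = 102.9×11.2 + 54.10×5.80 = 1466 psf.
σ'_h = K_a σ'_v = 0.2960 × 1466 = 434.1 psf; u = γ_w × 5.80 = 361.9 psf.
Total σ_h = 434.1 + 361.9 = 796.0 psf.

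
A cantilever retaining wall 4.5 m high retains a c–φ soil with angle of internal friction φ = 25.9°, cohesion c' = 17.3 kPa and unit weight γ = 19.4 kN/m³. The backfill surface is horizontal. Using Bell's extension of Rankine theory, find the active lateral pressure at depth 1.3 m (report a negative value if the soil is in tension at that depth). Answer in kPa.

-11.8 kPa

K_a = (1 − sin φ)/(1 + sin φ) = 0.3920.
σ_a = K_a γ z − 2c√K_a = 0.3920×19.4×1.3 − 2×17.3×0.6261 = -11.78 kPa.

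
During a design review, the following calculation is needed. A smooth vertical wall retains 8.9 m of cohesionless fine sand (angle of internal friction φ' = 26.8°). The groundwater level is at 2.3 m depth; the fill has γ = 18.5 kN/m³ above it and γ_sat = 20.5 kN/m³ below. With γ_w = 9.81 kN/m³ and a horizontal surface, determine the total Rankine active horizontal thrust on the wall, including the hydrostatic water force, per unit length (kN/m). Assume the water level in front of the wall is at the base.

K_a = tan²(45° − φ/2) = 0.3785.
γ' = 20.5 − 9.81 = 10.69 kN/m³. Depth below WT = 6.6 m.
σ'_h at WT = K_a γ d_w = 16.10 kPa; at base = 16.10 + K_a γ' × 6.6 = 42.81 kPa.
P₁ (0–2.3 m) = ½×16.10×2.3 = 18.52. P₂ (2.3–8.9 m) = ½(16.10+42.81)×6.6 = 194.4.
P_w = ½ γ_w h₂² = 0.5×9.81×6.6² = 213.7. Total = 18.52+194.4+213.7 = 426.6 kN/m.

427 kN/m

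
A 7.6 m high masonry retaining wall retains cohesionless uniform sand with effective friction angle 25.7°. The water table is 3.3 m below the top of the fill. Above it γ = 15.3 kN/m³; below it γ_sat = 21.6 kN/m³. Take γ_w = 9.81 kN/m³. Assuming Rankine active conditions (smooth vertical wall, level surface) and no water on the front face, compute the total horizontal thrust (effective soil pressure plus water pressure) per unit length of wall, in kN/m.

252 kN/m

K_a = tan²(45° − φ/2) = 0.3950.
γ' = 21.6 − 9.81 = 11.79 kN/m³. Depth below WT = 4.3 m.
σ'_h at WT = K_a γ d_w = 19.95 kPa; at base = 19.95 + K_a γ' × 4.3 = 39.97 kPa.
P₁ (0–3.3 m) = ½×19.95×3.3 = 32.91. P₂ (3.3–7.6 m) = ½(19.95+39.97)×4.3 = 128.8.
P_w = ½ γ_w h₂² = 0.5×9.81×4.3² = 90.69. Total = 32.91+128.8+90.69 = 252.4 kN/m.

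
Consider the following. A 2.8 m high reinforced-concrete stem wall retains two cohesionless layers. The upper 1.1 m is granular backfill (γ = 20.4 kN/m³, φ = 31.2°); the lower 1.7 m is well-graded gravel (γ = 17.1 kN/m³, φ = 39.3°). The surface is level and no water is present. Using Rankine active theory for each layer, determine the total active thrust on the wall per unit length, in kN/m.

18.0 kN/m

K_a1 = tan²(45°−31.2°/2) = 0.3175; K_a2 = tan²(45°−39.3°/2) = 0.2245.
Layer 1: σ at base = K_a1 γ₁ h₁ = 7.125 kPa; P₁ = ½×7.125×1.1 = 3.919.
Layer 2: σ_v at top = γ₁h₁ = 22.44; σ_h top = K_a2×22.44 = 5.037; σ_h base = K_a2×(22.44+17.1×1.7) = 11.56.
P₂ = ½(5.037+11.56)×1.7 = 14.11. Total P_a = 3.919+14.11 = 18.03 kN/m.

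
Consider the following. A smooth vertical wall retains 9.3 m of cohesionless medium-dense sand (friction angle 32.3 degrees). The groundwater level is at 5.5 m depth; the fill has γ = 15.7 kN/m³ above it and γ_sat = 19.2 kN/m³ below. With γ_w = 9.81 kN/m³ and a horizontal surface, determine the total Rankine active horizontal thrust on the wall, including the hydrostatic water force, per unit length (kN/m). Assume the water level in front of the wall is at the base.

263 kN/m

K_a = tan²(45° − φ/2) = 0.3035.
γ' = 19.2 − 9.81 = 9.390 kN/m³. Depth below WT = 3.8 m.
σ'_h at WT = K_a γ d_w = 26.21 kPa; at base = 26.21 + K_a γ' × 3.8 = 37.03 kPa.
P₁ (0–5.5 m) = ½×26.21×5.5 = 72.07. P₂ (5.5–9.3 m) = ½(26.21+37.03)×3.8 = 120.2.
P_w = ½ γ_w h₂² = 0.5×9.81×3.8² = 70.83. Total = 72.07+120.2+70.83 = 263.0 kN/m.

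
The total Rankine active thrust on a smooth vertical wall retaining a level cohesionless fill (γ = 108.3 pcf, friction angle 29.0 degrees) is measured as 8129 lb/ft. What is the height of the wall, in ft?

20.8 ft

K_a = 0.3470. P_a = ½ K_a γ H² ⇒ H = √(2P_a/(K_a γ)).
H = √(2×8129/(0.3470×108.3)) = 20.80 ft.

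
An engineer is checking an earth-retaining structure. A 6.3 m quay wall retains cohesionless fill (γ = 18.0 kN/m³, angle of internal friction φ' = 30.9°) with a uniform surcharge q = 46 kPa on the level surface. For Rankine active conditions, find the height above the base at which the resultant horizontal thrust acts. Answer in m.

K_a = 0.3214.
Triangular part P₁ = ½K_aγH² = 114.8 at H/3 = 2.100 m; rectangular part P₂ = K_a q H = 93.14 at H/2 = 3.150 m.
ȳ = (P₁·2.100 + P₂·3.150)/(P₁+P₂) = 2.570 m.

2.57 m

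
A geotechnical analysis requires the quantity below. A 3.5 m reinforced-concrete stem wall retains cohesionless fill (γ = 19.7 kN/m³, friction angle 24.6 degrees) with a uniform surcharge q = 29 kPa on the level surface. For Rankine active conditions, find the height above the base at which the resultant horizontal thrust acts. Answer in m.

K_a = 0.4121.
Triangular part P₁ = ½K_aγH² = 49.73 at H/3 = 1.167 m; rectangular part P₂ = K_a q H = 41.83 at H/2 = 1.750 m.
ȳ = (P₁·1.167 + P₂·1.750)/(P₁+P₂) = 1.433 m.

1.43 m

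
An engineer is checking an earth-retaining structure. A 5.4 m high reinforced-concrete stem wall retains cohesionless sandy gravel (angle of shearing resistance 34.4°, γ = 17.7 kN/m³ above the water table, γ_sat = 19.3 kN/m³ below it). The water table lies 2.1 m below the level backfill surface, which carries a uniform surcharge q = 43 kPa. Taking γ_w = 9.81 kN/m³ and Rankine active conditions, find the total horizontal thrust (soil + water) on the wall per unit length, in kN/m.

177 kN/m

K_a = tan²(45° − φ/2) = 0.2780.
γ' = 19.3 − 9.81 = 9.490 kN/m³. h₂ = H − d_w = 3.3 m.
σ'_h: at surface K_a·q = 11.95; at WT K_a(q+γd_w) = 22.29; at base K_a(q+γd_w+γ'h₂) = 30.99 kPa.
P₁ = ½(11.95+22.29)×2.1 = 35.95; P₂ = ½(22.29+30.99)×3.3 = 87.91; P_w = ½γ_w h₂² = 53.42.
Total = 35.95+87.91+53.42 = 177.3 kN/m.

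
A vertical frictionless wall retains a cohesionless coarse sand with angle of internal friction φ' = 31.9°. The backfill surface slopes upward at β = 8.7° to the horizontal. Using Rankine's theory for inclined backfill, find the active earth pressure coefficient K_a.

0.319

K_a = cos β · (cos β − √(cos²β − cos²φ)) / (cos β + √(cos²β − cos²φ)).
cos β = 0.9885, cos φ = 0.8490, √(cos²β − cos²φ) = 0.5063.
K_a = 0.9885 × (0.9885 − 0.5063)/(0.9885 + 0.5063) = 0.3188.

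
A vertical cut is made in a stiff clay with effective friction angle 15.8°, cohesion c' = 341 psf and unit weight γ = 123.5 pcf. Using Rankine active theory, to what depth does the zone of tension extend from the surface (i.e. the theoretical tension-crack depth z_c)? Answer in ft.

7.30 ft

K_a = tan²(45° − 15.8°/2) = 0.5720; √K_a = 0.7563.
The active pressure is zero where K_a γ z = 2c√K_a, so z_c = 2c/(γ√K_a) = 2×341/(123.5×0.7563) = 7.302 ft.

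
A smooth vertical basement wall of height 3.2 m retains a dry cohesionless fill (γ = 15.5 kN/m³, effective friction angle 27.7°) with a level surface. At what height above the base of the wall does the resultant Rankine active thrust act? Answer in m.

K_a = 0.3653.
The pressure distribution is triangular, so the resultant acts at H/3 above the base = 3.2/3 = 1.067 m.

1.07 m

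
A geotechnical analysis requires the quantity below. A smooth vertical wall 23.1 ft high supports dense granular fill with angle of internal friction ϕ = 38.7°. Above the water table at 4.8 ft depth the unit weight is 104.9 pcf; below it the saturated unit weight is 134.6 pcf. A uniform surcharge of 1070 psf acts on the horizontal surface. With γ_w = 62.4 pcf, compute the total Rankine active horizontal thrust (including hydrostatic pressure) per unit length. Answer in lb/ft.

K_a = tan²(45° − φ/2) = 0.2306.
γ' = 134.6 − 62.4 = 72.20 pcf. h₂ = H − d_w = 18.3 ft.
σ'_h: at surface K_a·q = 246.7; at WT K_a(q+γd_w) = 362.8; at base K_a(q+γd_w+γ'h₂) = 667.5 psf.
P₁ = ½(246.7+362.8)×4.8 = 1463; P₂ = ½(362.8+667.5)×18.3 = 9427; P_w = ½γ_w h₂² = 10450.
Total = 1463+9427+10450 = 21340 lb/ft.

21300 lb/ft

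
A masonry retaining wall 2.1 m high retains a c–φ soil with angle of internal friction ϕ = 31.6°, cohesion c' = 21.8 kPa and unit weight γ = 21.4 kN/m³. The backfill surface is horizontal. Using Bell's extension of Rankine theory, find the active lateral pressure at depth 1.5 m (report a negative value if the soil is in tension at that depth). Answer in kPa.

-14.3 kPa

K_a = (1 − sin φ)/(1 + sin φ) = 0.3123.
σ_a = K_a γ z − 2c√K_a = 0.3123×21.4×1.5 − 2×21.8×0.5589 = -14.34 kPa.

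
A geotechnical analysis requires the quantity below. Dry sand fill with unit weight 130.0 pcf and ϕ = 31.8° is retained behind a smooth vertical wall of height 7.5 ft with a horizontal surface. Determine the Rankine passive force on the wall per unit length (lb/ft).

K_p = tan²(45° + φ/2) = 3.228.
P_p = ½ K_p γ H² = 0.5 × 3.228 × 130.0 × 7.5² = 11800 lb/ft.

11800 lb/ft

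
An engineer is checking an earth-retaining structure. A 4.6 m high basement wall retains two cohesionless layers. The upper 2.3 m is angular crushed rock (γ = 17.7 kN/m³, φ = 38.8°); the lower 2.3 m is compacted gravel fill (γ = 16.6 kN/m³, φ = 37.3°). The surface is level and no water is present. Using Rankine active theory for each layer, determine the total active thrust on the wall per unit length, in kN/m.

44.5 kN/m

K_a1 = tan²(45°−38.8°/2) = 0.2296; K_a2 = tan²(45°−37.3°/2) = 0.2453.
Layer 1: σ at base = K_a1 γ₁ h₁ = 9.345 kPa; P₁ = ½×9.345×2.3 = 10.75.
Layer 2: σ_v at top = γ₁h₁ = 40.71; σ_h top = K_a2×40.71 = 9.988; σ_h base = K_a2×(40.71+16.6×2.3) = 19.35.
P₂ = ½(9.988+19.35)×2.3 = 33.74. Total P_a = 10.75+33.74 = 44.49 kN/m.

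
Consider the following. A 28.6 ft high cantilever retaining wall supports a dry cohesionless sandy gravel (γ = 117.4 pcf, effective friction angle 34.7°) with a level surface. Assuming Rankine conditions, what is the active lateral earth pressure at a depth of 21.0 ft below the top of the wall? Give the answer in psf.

677 psf

K_a = (1 − sin φ)/(1 + sin φ) = 0.2745.
σ_h = K_a γ z = 0.2745 × 117.4 × 21.0 = 676.7 psf.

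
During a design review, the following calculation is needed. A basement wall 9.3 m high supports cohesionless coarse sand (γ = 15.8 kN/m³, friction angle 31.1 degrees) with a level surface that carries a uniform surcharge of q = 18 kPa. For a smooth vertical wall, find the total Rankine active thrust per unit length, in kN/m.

271 kN/m

K_a = tan²(45° − φ/2) = 0.3188.
Soil triangle: ½ K_a γ H² = 0.5×0.3188×15.8×9.3² = 217.8 kN/m.
Surcharge rectangle: K_a q H = 0.3188×18×9.3 = 53.37 kN/m.
Total = 217.8 + 53.37 = 271.2 kN/m.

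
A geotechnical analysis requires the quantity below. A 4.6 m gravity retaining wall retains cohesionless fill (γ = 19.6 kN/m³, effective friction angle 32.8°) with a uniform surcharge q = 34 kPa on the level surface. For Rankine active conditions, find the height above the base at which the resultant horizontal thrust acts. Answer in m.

K_a = 0.2973.
Triangular part P₁ = ½K_aγH² = 61.64 at H/3 = 1.533 m; rectangular part P₂ = K_a q H = 46.49 at H/2 = 2.300 m.
ȳ = (P₁·1.533 + P₂·2.300)/(P₁+P₂) = 1.863 m.

1.86 m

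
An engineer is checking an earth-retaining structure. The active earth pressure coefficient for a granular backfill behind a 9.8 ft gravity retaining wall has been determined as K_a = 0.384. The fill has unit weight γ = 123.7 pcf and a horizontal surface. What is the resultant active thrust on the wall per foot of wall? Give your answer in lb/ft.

2280 lb/ft

P = ½ K_a γ H² = 0.5 × 0.384 × 123.7 × 9.8² = 2281 lb/ft.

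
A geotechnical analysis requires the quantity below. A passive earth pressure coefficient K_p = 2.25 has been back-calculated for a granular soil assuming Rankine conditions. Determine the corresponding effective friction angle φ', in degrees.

22.6°

K_p = (1+sin φ)/(1−sin φ) ⇒ sin φ = (K_p − 1)/(K_p + 1) = 0.3846.
φ = arcsin(0.3846) = 22.62°.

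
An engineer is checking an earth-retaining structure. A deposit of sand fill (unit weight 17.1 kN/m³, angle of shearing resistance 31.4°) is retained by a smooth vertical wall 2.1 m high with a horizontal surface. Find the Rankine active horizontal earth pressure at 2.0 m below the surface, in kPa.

10.8 kPa

K_a = (1 − sin φ)/(1 + sin φ) = 0.3149.
σ_h = K_a γ z = 0.3149 × 17.1 × 2.0 = 10.77 kPa.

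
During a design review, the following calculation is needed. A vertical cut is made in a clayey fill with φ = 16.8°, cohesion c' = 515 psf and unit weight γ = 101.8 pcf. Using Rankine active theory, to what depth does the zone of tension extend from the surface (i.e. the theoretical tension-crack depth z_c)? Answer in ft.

K_a = tan²(45° − 16.8°/2) = 0.5516; √K_a = 0.7427.
The active pressure is zero where K_a γ z = 2c√K_a, so z_c = 2c/(γ√K_a) = 2×515/(101.8×0.7427) = 13.62 ft.

13.6 ft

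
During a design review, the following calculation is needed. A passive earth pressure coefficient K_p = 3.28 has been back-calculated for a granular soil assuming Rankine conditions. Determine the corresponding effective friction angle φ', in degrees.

32.2°

K_p = (1+sin φ)/(1−sin φ) ⇒ sin φ = (K_p − 1)/(K_p + 1) = 0.5327.
φ = arcsin(0.5327) = 32.19°.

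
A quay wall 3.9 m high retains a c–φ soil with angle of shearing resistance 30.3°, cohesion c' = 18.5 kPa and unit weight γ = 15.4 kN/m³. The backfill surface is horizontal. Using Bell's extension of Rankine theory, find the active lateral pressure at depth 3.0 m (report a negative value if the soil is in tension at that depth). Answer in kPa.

K_a = (1 − sin φ)/(1 + sin φ) = 0.3293.
σ_a = K_a γ z − 2c√K_a = 0.3293×15.4×3.0 − 2×18.5×0.5739 = -6.018 kPa.

-6.02 kPa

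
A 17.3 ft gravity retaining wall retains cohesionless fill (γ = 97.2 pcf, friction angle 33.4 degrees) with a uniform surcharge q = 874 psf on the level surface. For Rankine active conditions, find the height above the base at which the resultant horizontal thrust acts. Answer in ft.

7.24 ft

K_a = 0.2899.
Triangular part P₁ = ½K_aγH² = 4217 at H/3 = 5.767 ft; rectangular part P₂ = K_a q H = 4384 at H/2 = 8.650 ft.
ȳ = (P₁·5.767 + P₂·8.650)/(P₁+P₂) = 7.236 ft.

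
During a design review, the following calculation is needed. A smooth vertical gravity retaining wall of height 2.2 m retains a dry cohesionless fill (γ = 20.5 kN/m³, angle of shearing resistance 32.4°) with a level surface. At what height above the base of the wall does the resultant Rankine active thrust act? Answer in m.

K_a = 0.3022.
The pressure distribution is triangular, so the resultant acts at H/3 above the base = 2.2/3 = 0.7333 m.

0.733 m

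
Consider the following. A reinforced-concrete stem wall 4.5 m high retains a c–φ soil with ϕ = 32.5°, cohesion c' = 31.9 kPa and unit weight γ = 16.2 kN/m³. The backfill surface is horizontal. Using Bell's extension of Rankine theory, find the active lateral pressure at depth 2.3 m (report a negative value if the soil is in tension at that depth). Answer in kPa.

K_a = (1 − sin φ)/(1 + sin φ) = 0.3010.
σ_a = K_a γ z − 2c√K_a = 0.3010×16.2×2.3 − 2×31.9×0.5486 = -23.79 kPa.

-23.8 kPa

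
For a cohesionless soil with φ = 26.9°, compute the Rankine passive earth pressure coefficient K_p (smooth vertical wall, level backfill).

2.65

K_p = (1 + sin φ)/(1 − sin φ) = tan²(45° + 26.9°/2) = 2.653.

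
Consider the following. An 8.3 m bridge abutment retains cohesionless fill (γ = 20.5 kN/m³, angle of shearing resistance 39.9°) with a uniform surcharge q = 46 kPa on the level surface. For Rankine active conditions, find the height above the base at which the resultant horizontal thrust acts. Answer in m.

K_a = 0.2184.
Triangular part P₁ = ½K_aγH² = 154.2 at H/3 = 2.767 m; rectangular part P₂ = K_a q H = 83.40 at H/2 = 4.150 m.
ȳ = (P₁·2.767 + P₂·4.150)/(P₁+P₂) = 3.252 m.

3.25 m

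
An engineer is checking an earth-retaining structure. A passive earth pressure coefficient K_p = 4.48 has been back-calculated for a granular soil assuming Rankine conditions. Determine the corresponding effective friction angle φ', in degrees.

K_p = (1+sin φ)/(1−sin φ) ⇒ sin φ = (K_p − 1)/(K_p + 1) = 0.6350.
φ = arcsin(0.6350) = 39.42°.

39.4°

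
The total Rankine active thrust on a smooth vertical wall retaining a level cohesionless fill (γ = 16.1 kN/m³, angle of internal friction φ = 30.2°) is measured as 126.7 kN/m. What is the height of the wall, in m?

K_a = 0.3307. P_a = ½ K_a γ H² ⇒ H = √(2P_a/(K_a γ)).
H = √(2×126.7/(0.3307×16.1)) = 6.899 m.

6.90 m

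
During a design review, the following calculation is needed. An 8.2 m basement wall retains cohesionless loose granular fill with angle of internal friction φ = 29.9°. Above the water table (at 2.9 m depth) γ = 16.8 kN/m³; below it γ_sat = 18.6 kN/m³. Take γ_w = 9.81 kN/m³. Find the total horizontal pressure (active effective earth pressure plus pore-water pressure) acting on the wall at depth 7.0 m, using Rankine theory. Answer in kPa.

68.6 kPa

K_a = (1 − sin φ)/(1 + sin φ) = 0.3347.
γ' = 18.6 − 9.81 = 8.790 kN/m³.
Effective vertical stress at 7.0 m: σ'_v = 16.8×2.9 + 8.790×4.10 = 84.76 kPa.
σ'_h = K_a σ'_v = 0.3347 × 84.76 = 28.37 kPa; u = γ_w × 4.10 = 40.22 kPa.
Total σ_h = 28.37 + 40.22 = 68.59 kPa.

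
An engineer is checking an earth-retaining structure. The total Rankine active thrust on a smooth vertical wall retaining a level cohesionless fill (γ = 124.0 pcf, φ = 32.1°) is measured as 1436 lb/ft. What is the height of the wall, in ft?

K_a = 0.3060. P_a = ½ K_a γ H² ⇒ H = √(2P_a/(K_a γ)).
H = √(2×1436/(0.3060×124.0)) = 8.700 ft.

8.70 ft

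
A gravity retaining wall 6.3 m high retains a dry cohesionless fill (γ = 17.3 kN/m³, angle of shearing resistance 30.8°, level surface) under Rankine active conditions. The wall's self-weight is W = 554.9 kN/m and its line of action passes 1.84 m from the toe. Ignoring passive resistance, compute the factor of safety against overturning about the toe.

4.39

K_a = tan²(45° − 30.8°/2) = 0.3227.
P_a = ½K_aγH² = 0.5×0.3227×17.3×6.3² = 110.8 kN/m, acting at H/3 = 2.100 m above the base.
Overturning moment M_o = P_a × H/3 = 110.8 × 2.100 = 232.7.
Resisting moment M_r = W × 1.84 = 554.9 × 1.84 = 1021.
FS_overturning = M_r/M_o = 1021/232.7 = 4.388.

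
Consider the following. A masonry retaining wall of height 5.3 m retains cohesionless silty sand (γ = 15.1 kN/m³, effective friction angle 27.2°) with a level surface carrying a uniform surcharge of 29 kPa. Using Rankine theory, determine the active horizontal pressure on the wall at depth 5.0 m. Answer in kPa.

38.9 kPa

K_a = (1 − sin φ)/(1 + sin φ) = 0.3726.
σ_v = γz + q = 15.1 × 5.0 + 29 = 104.5 kPa.
σ_h = K_a σ_v = 0.3726 × 104.5 = 38.94 kPa.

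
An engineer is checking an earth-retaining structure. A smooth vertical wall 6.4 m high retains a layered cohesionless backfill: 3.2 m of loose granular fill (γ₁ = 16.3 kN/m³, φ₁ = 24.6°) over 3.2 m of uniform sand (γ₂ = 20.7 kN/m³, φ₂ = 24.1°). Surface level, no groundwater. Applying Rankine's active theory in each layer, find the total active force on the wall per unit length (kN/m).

K_a1 = tan²(45°−24.6°/2) = 0.4121; K_a2 = tan²(45°−24.1°/2) = 0.4201.
Layer 1: σ at base = K_a1 γ₁ h₁ = 21.50 kPa; P₁ = ½×21.50×3.2 = 34.40.
Layer 2: σ_v at top = γ₁h₁ = 52.16; σ_h top = K_a2×52.16 = 21.91; σ_h base = K_a2×(52.16+20.7×3.2) = 49.74.
P₂ = ½(21.91+49.74)×3.2 = 114.6. Total P_a = 34.40+114.6 = 149.0 kN/m.

149 kN/m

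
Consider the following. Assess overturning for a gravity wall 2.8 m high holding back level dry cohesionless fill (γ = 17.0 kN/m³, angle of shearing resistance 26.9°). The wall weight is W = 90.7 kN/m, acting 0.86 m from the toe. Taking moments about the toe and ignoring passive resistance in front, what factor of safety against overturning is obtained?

3.33

K_a = tan²(45° − 26.9°/2) = 0.3770.
P_a = ½K_aγH² = 0.5×0.3770×17.0×2.8² = 25.12 kN/m, acting at H/3 = 0.9333 m above the base.
Overturning moment M_o = P_a × H/3 = 25.12 × 0.9333 = 23.45.
Resisting moment M_r = W × 0.86 = 90.7 × 0.86 = 78.00.
FS_overturning = M_r/M_o = 78.00/23.45 = 3.327.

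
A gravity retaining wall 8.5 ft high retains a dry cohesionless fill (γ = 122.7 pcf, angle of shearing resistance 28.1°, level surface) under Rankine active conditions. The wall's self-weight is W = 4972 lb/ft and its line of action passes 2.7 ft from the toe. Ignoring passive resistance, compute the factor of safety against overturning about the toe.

K_a = tan²(45° − 28.1°/2) = 0.3596.
P_a = ½K_aγH² = 0.5×0.3596×122.7×8.5² = 1594 lb/ft, acting at H/3 = 2.833 ft above the base.
Overturning moment M_o = P_a × H/3 = 1594 × 2.833 = 4516.
Resisting moment M_r = W × 2.7 = 4972 × 2.7 = 13420.
FS_overturning = M_r/M_o = 13420/4516 = 2.972.

2.97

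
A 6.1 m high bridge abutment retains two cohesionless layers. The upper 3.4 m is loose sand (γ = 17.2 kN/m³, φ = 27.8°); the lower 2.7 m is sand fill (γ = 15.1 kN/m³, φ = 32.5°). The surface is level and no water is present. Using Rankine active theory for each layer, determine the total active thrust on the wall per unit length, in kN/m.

K_a1 = tan²(45°−27.8°/2) = 0.3639; K_a2 = tan²(45°−32.5°/2) = 0.3010.
Layer 1: σ at base = K_a1 γ₁ h₁ = 21.28 kPa; P₁ = ½×21.28×3.4 = 36.18.
Layer 2: σ_v at top = γ₁h₁ = 58.48; σ_h top = K_a2×58.48 = 17.60; σ_h base = K_a2×(58.48+15.1×2.7) = 29.87.
P₂ = ½(17.60+29.87)×2.7 = 64.09. Total P_a = 36.18+64.09 = 100.3 kN/m.

100 kN/m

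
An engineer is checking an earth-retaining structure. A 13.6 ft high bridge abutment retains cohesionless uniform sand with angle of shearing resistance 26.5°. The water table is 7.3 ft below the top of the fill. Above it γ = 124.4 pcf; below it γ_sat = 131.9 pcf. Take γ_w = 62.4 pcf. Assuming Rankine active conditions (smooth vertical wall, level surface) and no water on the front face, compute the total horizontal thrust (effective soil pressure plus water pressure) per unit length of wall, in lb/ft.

K_a = tan²(45° − φ/2) = 0.3829.
γ' = 131.9 − 62.4 = 69.50 pcf. Depth below WT = 6.3 ft.
σ'_h at WT = K_a γ d_w = 347.8 psf; at base = 347.8 + K_a γ' × 6.3 = 515.4 psf.
P₁ (0–7.3 ft) = ½×347.8×7.3 = 1269. P₂ (7.3–13.6 ft) = ½(347.8+515.4)×6.3 = 2719.
P_w = ½ γ_w h₂² = 0.5×62.4×6.3² = 1238. Total = 1269+2719+1238 = 5227 lb/ft.

5230 lb/ft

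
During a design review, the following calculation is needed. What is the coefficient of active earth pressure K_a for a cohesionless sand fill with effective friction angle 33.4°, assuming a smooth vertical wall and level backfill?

K_a = (1 − sin φ)/(1 + sin φ) = (1 − sin 33.4°)/(1 + sin 33.4°) = 0.2899.

0.290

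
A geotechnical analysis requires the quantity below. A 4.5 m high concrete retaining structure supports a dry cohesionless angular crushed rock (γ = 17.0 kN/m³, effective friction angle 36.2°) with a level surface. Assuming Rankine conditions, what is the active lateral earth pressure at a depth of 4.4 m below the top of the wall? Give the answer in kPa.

K_a = (1 − sin φ)/(1 + sin φ) = 0.2574.
σ_h = K_a γ z = 0.2574 × 17.0 × 4.4 = 19.25 kPa.

19.3 kPa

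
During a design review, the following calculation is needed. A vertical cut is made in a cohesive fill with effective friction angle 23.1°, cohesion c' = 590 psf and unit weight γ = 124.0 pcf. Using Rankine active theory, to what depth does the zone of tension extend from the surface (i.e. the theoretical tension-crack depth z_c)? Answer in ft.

K_a = tan²(45° − 23.1°/2) = 0.4364; √K_a = 0.6606.
The active pressure is zero where K_a γ z = 2c√K_a, so z_c = 2c/(γ√K_a) = 2×590/(124.0×0.6606) = 14.40 ft.

14.4 ft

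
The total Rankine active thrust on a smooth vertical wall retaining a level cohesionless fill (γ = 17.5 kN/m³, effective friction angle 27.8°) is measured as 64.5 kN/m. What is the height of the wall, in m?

K_a = 0.3639. P_a = ½ K_a γ H² ⇒ H = √(2P_a/(K_a γ)).
H = √(2×64.5/(0.3639×17.5)) = 4.501 m.

4.50 m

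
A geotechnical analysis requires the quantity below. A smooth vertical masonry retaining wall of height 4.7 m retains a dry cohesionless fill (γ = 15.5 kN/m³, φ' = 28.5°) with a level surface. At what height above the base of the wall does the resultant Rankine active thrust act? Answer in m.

K_a = 0.3540.
The pressure distribution is triangular, so the resultant acts at H/3 above the base = 4.7/3 = 1.567 m.

1.57 m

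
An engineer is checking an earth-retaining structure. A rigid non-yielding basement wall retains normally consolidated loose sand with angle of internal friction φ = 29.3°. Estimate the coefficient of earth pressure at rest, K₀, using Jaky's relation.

K₀ = 1 − sin φ' = 1 − sin 29.3° = 0.5106.

0.511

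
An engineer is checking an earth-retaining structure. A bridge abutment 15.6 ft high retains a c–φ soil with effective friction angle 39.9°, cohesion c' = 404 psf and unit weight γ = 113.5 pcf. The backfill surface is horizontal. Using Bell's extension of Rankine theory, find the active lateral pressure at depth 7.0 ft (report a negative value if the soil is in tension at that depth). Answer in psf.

K_a = (1 − sin φ)/(1 + sin φ) = 0.2184.
σ_a = K_a γ z − 2c√K_a = 0.2184×113.5×7.0 − 2×404×0.4674 = -204.1 psf.

-204 psf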